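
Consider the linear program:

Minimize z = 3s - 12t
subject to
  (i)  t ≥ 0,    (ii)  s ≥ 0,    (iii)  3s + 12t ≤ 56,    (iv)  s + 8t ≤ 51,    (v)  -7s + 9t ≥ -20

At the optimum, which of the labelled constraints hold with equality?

(ii) and (iii)

Feasible corners and z = 3s - 12t:
  (0, 0) → z = 0
  (20/7, 0) → z = 60/7
  (0, 14/3) → z = -56
  (248/37, 332/111) → z = -584/37

The minimum is at (0, 14/3). Substituting into each constraint, equality holds for (ii) and (iii); the remaining constraints have slack.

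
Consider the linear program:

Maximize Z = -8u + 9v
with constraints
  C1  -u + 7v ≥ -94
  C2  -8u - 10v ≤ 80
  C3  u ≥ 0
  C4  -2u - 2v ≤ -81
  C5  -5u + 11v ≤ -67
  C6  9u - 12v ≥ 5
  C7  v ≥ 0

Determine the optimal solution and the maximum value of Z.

Extreme points and Z = -8u + 9v:
  (94, 0) → Z = -752
  (1025/32, 271/32) → Z = -5761/32
  (81/2, 0) → Z = -324
The feasible region is unbounded (it extends along (7, 1), (11, 5)), but Z strictly decreases along every unbounded feasible direction, so there is no improving ray and the maximum is attained at a vertex.

u = 1025/32, v = 271/32, maximum Z = -5761/32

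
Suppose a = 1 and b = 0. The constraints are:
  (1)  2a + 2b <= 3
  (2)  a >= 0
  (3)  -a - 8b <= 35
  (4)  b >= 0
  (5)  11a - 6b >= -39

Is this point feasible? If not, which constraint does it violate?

feasible

(1): 2 ≤ 3 ✓
(2): 1 ≥ 0 ✓
(3): -1 ≤ 35 ✓
(4): 0 ≥ 0 ✓
(5): 11 ≥ -39 ✓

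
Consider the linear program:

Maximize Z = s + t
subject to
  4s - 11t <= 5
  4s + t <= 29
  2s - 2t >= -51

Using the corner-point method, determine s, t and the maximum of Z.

s = 7/10, t = 131/5, maximum Z = 269/10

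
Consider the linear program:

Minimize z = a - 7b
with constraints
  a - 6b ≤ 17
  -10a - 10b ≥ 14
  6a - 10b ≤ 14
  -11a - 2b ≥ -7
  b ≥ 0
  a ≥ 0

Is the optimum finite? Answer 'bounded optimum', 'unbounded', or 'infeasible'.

infeasible

The boundaries -10a - 10b = 14 and 6a - 10b = 14 meet at (0, -7/5), but that point violates b ≥ 0. Every candidate vertex is excluded by some other constraint, so the feasible region is empty.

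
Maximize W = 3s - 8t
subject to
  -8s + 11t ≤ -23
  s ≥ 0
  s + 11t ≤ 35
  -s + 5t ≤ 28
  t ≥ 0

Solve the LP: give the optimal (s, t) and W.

Extreme points and W = 3s - 8t:
  (58/9, 257/99) → W = -142/99
  (23/8, 0) → W = 69/8
  (35, 0) → W = 105

The binding constraints are s + 11t = 35 and t = 0.
Solving simultaneously gives s = 35, t = 0.

s = 35, t = 0, maximum W = 105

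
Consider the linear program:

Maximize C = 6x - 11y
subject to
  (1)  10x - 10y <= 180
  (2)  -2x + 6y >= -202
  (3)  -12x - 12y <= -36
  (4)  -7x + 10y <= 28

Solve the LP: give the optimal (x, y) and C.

Feasible corners and C = 6x - 11y:
  (21/2, -15/2) → C = 291/2
  (208/3, 154/3) → C = -446/3
  (2/17, 49/17) → C = -31

The optimum lies where 10x - 10y = 180 and -12x - 12y = -36.
Solving simultaneously gives x = 21/2, y = -15/2.

x = 21/2, y = -15/2, maximum C = 291/2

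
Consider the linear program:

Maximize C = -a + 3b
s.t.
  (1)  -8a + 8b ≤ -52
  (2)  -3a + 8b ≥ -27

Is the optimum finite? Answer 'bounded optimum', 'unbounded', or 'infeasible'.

unbounded

From the feasible point (5, -3/2), moving in the direction (8, 8) keeps every constraint satisfied while C increases without bound.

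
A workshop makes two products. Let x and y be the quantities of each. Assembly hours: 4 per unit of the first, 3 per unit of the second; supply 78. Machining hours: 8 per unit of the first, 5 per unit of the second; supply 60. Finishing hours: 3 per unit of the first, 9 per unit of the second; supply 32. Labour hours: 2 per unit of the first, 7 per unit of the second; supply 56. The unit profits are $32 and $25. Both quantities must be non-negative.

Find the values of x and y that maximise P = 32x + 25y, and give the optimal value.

Feasible corners and P = 32x + 25y:
  (0, 0) → P = 0
  (0, 32/9) → P = 800/9
  (15/2, 0) → P = 240
  (20/3, 4/3) → P = 740/3

At the optimal vertex, 8x + 5y = 60 and 3x + 9y = 32.
Solving simultaneously gives x = 20/3, y = 4/3.

x = 20/3, y = 4/3, maximum P = 740/3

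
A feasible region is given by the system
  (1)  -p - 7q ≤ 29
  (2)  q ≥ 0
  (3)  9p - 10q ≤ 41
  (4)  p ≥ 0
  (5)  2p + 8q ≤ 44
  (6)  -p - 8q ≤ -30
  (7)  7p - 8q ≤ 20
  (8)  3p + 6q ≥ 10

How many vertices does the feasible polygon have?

4

Pairwise boundary intersections that survive every other constraint:
  (0, 11/2)
  (0, 15/4)
  (64/9, 67/18)
  (25/4, 95/32)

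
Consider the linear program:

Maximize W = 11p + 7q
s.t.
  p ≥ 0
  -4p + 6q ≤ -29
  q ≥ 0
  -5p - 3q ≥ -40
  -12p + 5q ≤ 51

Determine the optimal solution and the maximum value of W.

Corner points and W = 11p + 7q:
  (29/4, 0) → W = 319/4
  (109/14, 5/14) → W = 617/7
  (8, 0) → W = 88

The optimum lies where -4p + 6q = -29 and -5p - 3q = -40.
Solving simultaneously gives p = 109/14, q = 5/14.

p = 109/14, q = 5/14, maximum W = 617/7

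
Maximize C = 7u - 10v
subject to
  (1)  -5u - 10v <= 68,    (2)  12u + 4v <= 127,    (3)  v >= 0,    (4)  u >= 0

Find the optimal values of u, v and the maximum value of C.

u = 127/12, v = 0, maximum C = 889/12

Vertices and C = 7u - 10v:
  (127/12, 0) → C = 889/12
  (0, 127/4) → C = -635/2
  (0, 0) → C = 0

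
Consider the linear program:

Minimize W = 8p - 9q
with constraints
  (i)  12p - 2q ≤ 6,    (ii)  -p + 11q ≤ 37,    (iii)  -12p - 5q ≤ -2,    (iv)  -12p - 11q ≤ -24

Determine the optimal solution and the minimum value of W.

p = -1, q = 36/11, minimum W = -412/11

Feasible corners and W = 8p - 9q:
  (14/13, 45/13) → W = -293/13
  (19/26, 18/13) → W = -86/13
  (-1, 36/11) → W = -412/11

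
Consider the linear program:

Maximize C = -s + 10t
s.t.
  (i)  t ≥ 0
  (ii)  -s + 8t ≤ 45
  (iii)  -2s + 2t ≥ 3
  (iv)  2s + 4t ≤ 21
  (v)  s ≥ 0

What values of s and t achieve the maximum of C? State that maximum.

Feasible corners and C = -s + 10t:
  (5/2, 4) → C = 75/2
  (0, 3/2) → C = 15
  (0, 21/4) → C = 105/2

s = 0, t = 21/4, maximum C = 105/2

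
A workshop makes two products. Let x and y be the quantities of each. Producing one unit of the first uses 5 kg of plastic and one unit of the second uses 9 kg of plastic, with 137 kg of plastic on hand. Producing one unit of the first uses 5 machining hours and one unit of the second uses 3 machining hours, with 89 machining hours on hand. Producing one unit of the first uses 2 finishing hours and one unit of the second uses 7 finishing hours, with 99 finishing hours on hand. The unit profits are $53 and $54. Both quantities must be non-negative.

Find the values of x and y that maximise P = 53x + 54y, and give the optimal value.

Feasible corners and P = 53x + 54y:
  (0, 0) → P = 0
  (0, 99/7) → P = 5346/7
  (89/5, 0) → P = 4717/5
  (13, 8) → P = 1121
  (4, 13) → P = 914

At the optimal vertex, 5x + 9y = 137 and 5x + 3y = 89.
Solving simultaneously gives x = 13, y = 8.

x = 13, y = 8, maximum P = 1121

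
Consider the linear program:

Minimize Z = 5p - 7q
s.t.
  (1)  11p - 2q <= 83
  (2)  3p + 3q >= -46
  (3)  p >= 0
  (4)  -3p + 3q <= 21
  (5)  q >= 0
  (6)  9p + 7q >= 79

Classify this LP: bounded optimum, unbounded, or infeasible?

bounded optimum

Feasible corners and Z = 5p - 7q:
  (97/9, 160/9) → Z = -635/9
  (739/95, 122/95) → Z = 2841/95
  (15/8, 71/8) → Z = -211/4
The feasible region has finitely many vertices and no improving ray; the minimum is -635/9 at (97/9, 160/9).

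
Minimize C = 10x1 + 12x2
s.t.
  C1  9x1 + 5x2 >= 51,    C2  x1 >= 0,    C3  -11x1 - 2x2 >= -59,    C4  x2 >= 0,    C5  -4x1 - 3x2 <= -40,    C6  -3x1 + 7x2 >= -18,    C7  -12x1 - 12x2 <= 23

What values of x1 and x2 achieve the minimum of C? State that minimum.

x1 = 97/25, x2 = 204/25, minimum C = 3418/25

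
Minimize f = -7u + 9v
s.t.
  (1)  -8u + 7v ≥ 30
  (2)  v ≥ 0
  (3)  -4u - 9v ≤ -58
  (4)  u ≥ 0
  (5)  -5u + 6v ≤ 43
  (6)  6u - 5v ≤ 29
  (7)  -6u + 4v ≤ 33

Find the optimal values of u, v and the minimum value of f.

u = 34/25, v = 146/25, minimum f = 1076/25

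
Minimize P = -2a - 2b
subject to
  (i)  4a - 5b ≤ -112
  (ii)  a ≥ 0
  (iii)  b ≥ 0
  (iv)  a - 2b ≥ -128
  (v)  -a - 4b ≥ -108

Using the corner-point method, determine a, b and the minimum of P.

a = 92/21, b = 544/21, minimum P = -424/7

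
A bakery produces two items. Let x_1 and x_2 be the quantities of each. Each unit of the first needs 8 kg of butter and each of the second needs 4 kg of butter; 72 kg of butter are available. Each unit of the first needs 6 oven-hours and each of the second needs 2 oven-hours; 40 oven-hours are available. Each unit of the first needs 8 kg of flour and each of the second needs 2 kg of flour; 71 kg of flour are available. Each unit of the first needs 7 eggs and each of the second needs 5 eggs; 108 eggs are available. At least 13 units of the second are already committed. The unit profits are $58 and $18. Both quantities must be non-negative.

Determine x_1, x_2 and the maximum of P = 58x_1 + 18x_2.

Vertices and P = 58x_1 + 18x_2:
  (0, 18) → P = 324
  (0, 13) → P = 234
  (2, 14) → P = 368
  (7/3, 13) → P = 1108/3

x_1 = 7/3, x_2 = 13, maximum P = 1108/3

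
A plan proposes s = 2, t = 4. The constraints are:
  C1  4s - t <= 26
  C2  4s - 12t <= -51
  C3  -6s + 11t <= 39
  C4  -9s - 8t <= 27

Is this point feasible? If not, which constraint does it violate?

Constraint C2: 4s - 12t = -40, which is not ≤ -51. All other constraints are satisfied.

not feasible — violates C2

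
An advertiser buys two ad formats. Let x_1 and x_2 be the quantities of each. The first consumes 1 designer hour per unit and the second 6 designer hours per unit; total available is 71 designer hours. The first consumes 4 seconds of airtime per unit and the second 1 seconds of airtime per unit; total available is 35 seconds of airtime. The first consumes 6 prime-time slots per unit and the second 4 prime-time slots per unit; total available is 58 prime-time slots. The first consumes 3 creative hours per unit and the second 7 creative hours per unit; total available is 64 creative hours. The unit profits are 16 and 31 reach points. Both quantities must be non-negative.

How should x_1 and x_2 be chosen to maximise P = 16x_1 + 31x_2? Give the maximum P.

x_1 = 5, x_2 = 7, maximum P = 297

Corner points and P = 16x_1 + 31x_2:
  (0, 0) → P = 0
  (0, 64/7) → P = 1984/7
  (35/4, 0) → P = 140
  (41/5, 11/5) → P = 997/5
  (5, 7) → P = 297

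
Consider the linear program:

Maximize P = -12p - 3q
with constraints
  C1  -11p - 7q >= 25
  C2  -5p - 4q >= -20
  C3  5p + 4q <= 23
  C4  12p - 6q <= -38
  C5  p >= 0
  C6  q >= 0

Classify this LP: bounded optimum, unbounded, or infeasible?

infeasible

The boundaries -11p - 7q = 25 and -5p - 4q = -20 meet at (-80/3, 115/3), but that point violates p ≥ 0. Every candidate vertex is excluded by some other constraint, so the feasible region is empty.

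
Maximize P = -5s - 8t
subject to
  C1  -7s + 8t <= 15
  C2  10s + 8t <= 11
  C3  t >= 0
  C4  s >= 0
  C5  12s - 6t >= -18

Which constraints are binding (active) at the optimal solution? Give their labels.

C3 and C4

Extreme points and P = -5s - 8t:
  (11/10, 0) → P = -11/2
  (0, 11/8) → P = -11
  (0, 0) → P = 0

The maximum is at (0, 0). Substituting into each constraint, equality holds for C3 and C4; the remaining constraints have slack.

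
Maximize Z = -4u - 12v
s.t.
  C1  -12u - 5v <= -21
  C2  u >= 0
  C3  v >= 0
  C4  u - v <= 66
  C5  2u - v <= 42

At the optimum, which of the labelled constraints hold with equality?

Corner points and Z = -4u - 12v:
  (0, 21/5) → Z = -252/5
  (7/4, 0) → Z = -7
  (21, 0) → Z = -84
The feasible region is unbounded (it extends along (0, 1), (1, 2)), but Z strictly decreases along every unbounded feasible direction, so there is no improving ray and the maximum is attained at a vertex.

The maximum is at (7/4, 0). Substituting into each constraint, equality holds for C1 and C3; the remaining constraints have slack.

C1 and C3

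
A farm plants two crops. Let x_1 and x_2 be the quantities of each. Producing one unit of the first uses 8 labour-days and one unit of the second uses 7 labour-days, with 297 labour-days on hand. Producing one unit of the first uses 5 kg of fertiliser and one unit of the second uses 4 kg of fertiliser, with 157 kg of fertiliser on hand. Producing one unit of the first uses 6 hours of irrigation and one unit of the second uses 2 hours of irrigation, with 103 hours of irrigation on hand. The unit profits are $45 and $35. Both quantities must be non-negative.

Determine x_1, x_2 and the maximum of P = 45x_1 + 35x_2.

x_1 = 7, x_2 = 61/2, maximum P = 2765/2

Extreme points and P = 45x_1 + 35x_2:
  (0, 0) → P = 0
  (0, 157/4) → P = 5495/4
  (103/6, 0) → P = 1545/2
  (7, 61/2) → P = 2765/2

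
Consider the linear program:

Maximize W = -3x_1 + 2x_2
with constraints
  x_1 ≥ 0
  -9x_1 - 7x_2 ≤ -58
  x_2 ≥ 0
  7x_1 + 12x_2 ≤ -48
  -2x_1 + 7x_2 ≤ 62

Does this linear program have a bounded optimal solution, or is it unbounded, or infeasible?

The boundaries x_1 = 0 and -9x_1 - 7x_2 = -58 meet at (0, 58/7), but that point violates 7x_1 + 12x_2 ≤ -48. Every candidate vertex is excluded by some other constraint, so the feasible region is empty.

infeasible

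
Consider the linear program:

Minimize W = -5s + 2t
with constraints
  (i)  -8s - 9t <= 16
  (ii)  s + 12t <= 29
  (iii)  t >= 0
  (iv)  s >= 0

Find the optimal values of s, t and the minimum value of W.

Extreme points and W = -5s + 2t:
  (29, 0) → W = -145
  (0, 29/12) → W = 29/6
  (0, 0) → W = 0

The optimum lies where s + 12t = 29 and t = 0.
Solving simultaneously gives s = 29, t = 0.

s = 29, t = 0, minimum W = -145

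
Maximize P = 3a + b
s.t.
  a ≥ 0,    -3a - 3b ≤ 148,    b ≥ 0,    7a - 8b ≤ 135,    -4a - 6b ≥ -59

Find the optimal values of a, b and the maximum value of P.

a = 59/4, b = 0, maximum P = 177/4

Extreme points and P = 3a + b:
  (0, 0) → P = 0
  (0, 59/6) → P = 59/6
  (59/4, 0) → P = 177/4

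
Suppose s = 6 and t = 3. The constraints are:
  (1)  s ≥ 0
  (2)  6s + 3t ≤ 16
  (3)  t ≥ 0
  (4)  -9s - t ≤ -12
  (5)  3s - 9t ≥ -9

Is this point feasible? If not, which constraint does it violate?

Constraint (2): 6s + 3t = 45, which is not ≤ 16. All other constraints are satisfied.

not feasible — violates (2)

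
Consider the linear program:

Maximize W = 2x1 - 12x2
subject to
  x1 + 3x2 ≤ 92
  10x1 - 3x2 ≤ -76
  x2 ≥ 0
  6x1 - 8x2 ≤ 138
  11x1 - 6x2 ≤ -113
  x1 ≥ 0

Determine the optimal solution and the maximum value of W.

x1 = 0, x2 = 76/3, maximum W = -304

Feasible corners and W = 2x1 - 12x2:
  (16/11, 332/11) → W = -3952/11
  (0, 92/3) → W = -368
  (0, 76/3) → W = -304

The optimum lies where 10x1 - 3x2 = -76 and x1 = 0.
Solving simultaneously gives x1 = 0, x2 = 76/3.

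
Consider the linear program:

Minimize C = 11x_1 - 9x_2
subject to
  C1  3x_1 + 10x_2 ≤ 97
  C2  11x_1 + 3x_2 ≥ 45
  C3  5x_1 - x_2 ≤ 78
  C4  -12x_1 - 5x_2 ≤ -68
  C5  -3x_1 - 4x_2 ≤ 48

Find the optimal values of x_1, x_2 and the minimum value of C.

x_1 = 13/7, x_2 = 64/7, minimum C = -433/7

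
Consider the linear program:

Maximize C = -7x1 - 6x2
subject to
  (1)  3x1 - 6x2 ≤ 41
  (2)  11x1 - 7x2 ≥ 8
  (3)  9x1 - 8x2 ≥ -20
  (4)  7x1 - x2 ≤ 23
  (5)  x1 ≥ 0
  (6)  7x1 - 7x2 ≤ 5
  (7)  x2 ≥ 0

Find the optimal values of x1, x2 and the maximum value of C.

x1 = 3/4, x2 = 1/28, maximum C = -153/28

Extreme points and C = -7x1 - 6x2:
  (153/38, 197/38) → C = -2253/38
  (3/4, 1/28) → C = -153/28
  (26/7, 3) → C = -44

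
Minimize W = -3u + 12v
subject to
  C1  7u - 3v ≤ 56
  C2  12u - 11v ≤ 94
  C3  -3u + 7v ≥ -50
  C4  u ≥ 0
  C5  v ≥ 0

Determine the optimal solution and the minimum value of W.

u = 47/6, v = 0, minimum W = -47/2

Feasible corners and W = -3u + 12v:
  (334/41, 14/41) → W = -834/41
  (47/6, 0) → W = -47/2
  (0, 0) → W = 0
The feasible region is unbounded (it extends along (0, 1), (3, 7)), but W strictly increases along every unbounded feasible direction, so there is no improving ray and the minimum is attained at a vertex.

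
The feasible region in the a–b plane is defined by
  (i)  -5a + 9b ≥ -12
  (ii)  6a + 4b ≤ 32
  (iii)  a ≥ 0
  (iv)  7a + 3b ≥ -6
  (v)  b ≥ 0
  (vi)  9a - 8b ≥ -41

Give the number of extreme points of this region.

Pairwise boundary intersections that survive every other constraint:
  (168/37, 44/37)
  (12/5, 0)
  (23/21, 89/14)
  (0, 0)
  (0, 41/8)

5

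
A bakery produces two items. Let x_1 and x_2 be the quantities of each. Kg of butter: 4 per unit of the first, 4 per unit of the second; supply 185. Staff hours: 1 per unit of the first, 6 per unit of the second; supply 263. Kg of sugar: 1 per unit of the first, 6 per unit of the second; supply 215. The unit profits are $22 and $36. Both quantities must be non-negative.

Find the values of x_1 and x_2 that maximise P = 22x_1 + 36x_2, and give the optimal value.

Extreme points and P = 22x_1 + 36x_2:
  (0, 0) → P = 0
  (0, 215/6) → P = 1290
  (185/4, 0) → P = 2035/2
  (25/2, 135/4) → P = 1490

At the optimal vertex, 4x_1 + 4x_2 = 185 and x_1 + 6x_2 = 215.
Solving simultaneously gives x_1 = 25/2, x_2 = 135/4.

x_1 = 25/2, x_2 = 135/4, maximum P = 1490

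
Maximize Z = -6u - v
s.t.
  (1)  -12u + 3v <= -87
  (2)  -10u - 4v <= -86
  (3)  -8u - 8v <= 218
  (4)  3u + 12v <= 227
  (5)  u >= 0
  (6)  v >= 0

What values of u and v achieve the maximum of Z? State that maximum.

Extreme points and Z = -6u - v:
  (101/13, 27/13) → Z = -633/13
  (575/51, 821/51) → Z = -4271/51
  (43/5, 0) → Z = -258/5
  (227/3, 0) → Z = -454

The binding constraints are -12u + 3v = -87 and -10u - 4v = -86.
Solving simultaneously gives u = 101/13, v = 27/13.

u = 101/13, v = 27/13, maximum Z = -633/13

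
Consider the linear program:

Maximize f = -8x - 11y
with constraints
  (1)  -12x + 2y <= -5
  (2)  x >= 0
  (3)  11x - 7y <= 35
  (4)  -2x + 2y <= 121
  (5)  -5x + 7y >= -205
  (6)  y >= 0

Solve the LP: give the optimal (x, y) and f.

x = 5/12, y = 0, maximum f = -10/3

Extreme points and f = -8x - 11y:
  (63/5, 731/10) → f = -9049/10
  (5/12, 0) → f = -10/3
  (917/8, 1401/8) → f = -22747/8
  (35/11, 0) → f = -280/11

The binding constraints are -12x + 2y = -5 and y = 0.
Solving simultaneously gives x = 5/12, y = 0.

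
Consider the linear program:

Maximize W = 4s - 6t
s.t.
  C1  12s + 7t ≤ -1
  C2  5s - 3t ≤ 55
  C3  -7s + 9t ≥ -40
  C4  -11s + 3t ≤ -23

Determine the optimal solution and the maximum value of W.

s = 29/26, t = -93/26, maximum W = 337/13

Extreme points and W = 4s - 6t:
  (271/157, -487/157) → W = 4006/157
  (158/113, -287/113) → W = 2354/113
  (29/26, -93/26) → W = 337/13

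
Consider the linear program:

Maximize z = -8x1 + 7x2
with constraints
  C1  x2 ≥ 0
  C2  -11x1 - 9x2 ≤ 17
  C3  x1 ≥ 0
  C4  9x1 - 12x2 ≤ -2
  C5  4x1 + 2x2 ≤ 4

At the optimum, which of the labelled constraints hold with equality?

C3 and C5

Corner points and z = -8x1 + 7x2:
  (0, 1/6) → z = 7/6
  (0, 2) → z = 14
  (2/3, 2/3) → z = -2/3

The maximum is at (0, 2). Substituting into each constraint, equality holds for C3 and C5; the remaining constraints have slack.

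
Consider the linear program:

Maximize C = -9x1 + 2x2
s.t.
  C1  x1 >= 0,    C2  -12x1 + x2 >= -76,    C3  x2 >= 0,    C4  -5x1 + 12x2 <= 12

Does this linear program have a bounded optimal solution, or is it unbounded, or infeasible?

Vertices and C = -9x1 + 2x2:
  (0, 0) → C = 0
  (0, 1) → C = 2
  (19/3, 0) → C = -57
  (924/139, 524/139) → C = -7268/139
The feasible region has finitely many vertices and no improving ray; the maximum is 2 at (0, 1).

bounded optimum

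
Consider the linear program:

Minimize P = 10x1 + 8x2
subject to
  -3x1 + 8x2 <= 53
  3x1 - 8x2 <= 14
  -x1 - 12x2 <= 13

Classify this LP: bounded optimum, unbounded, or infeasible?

Extreme points and P = 10x1 + 8x2:
  (-185/11, 7/22) → P = -1822/11
  (16/11, -53/44) → P = 54/11
The feasible region has finitely many vertices and no improving ray; the minimum is -1822/11 at (-185/11, 7/22).

bounded optimum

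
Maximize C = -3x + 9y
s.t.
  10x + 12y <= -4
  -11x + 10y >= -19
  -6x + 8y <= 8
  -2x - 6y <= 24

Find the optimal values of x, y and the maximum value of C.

The optimum lies where 10x + 12y = -4 and -6x + 8y = 8.
Solving simultaneously gives x = -16/19, y = 7/19.

x = -16/19, y = 7/19, maximum C = 111/19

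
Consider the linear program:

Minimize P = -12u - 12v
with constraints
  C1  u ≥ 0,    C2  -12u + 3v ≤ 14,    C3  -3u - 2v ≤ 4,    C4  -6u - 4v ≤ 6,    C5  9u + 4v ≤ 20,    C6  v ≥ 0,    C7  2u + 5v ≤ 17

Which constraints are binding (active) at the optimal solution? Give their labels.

C5 and C7

Extreme points and P = -12u - 12v:
  (0, 0) → P = 0
  (0, 17/5) → P = -204/5
  (20/9, 0) → P = -80/3
  (32/37, 113/37) → P = -1740/37

The minimum is at (32/37, 113/37). Substituting into each constraint, equality holds for C5 and C7; the remaining constraints have slack.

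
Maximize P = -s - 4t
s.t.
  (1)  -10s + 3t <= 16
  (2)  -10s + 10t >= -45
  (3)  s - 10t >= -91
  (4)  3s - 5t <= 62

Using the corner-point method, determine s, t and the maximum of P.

Feasible corners and P = -s - 4t:
  (-59/14, -61/7) → P = 547/14
  (113/97, 894/97) → P = -3689/97
  (136/9, 191/18) → P = -518/9

s = -59/14, t = -61/7, maximum P = 547/14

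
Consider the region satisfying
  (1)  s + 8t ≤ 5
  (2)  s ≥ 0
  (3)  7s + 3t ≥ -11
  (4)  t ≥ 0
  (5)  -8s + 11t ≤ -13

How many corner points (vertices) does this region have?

3

Of the 10 pairwise boundary intersections, those satisfying every inequality are:
  (5, 0)
  (53/25, 9/25)
  (13/8, 0)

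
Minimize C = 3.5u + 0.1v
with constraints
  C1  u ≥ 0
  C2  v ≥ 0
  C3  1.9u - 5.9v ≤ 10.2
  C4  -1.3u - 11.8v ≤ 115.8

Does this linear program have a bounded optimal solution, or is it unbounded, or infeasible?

Feasible corners and C = 3.5u + 0.1v:
  (0, 0) → C = 0
  (102/19, 0) → C = 357/19
The feasible region has finitely many vertices and no improving ray; the minimum is 0 at (0, 0).

bounded optimum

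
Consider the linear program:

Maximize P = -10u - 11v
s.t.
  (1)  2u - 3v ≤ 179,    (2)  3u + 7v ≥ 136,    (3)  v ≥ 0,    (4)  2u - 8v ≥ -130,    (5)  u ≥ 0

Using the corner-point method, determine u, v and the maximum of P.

Feasible corners and P = -10u - 11v:
  (179/2, 0) → P = -895
  (911/5, 309/5) → P = -12509/5
  (136/3, 0) → P = -1360/3
  (89/19, 331/19) → P = -4531/19

u = 89/19, v = 331/19, maximum P = -4531/19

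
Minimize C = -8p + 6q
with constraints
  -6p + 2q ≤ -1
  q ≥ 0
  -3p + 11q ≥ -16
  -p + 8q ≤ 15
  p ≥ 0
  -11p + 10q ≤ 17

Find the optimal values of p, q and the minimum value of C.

p = 293/13, q = 61/13, minimum C = -1978/13

Extreme points and C = -8p + 6q:
  (1/6, 0) → C = -4/3
  (19/23, 91/46) → C = 121/23
  (16/3, 0) → C = -128/3
  (293/13, 61/13) → C = -1978/13

At the optimal vertex, -3p + 11q = -16 and -p + 8q = 15.
Solving simultaneously gives p = 293/13, q = 61/13.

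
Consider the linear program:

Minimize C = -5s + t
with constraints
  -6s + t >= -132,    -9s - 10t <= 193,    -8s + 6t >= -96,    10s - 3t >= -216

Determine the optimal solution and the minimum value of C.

s = 174/7, t = 120/7, minimum C = -750/7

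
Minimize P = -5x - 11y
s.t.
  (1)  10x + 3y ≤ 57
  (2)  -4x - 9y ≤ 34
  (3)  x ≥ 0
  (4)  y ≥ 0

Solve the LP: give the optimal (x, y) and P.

x = 0, y = 19, minimum P = -209

Extreme points and P = -5x - 11y:
  (0, 19) → P = -209
  (57/10, 0) → P = -57/2
  (0, 0) → P = 0

The binding constraints are 10x + 3y = 57 and x = 0.
Solving simultaneously gives x = 0, y = 19.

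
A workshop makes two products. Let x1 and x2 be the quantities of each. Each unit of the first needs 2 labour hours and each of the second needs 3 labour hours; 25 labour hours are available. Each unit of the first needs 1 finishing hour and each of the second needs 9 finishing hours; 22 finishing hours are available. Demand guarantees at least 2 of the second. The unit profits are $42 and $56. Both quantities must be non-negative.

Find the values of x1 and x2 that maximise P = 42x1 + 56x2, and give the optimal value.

x1 = 4, x2 = 2, maximum P = 280

Feasible corners and P = 42x1 + 56x2:
  (0, 22/9) → P = 1232/9
  (0, 2) → P = 112
  (4, 2) → P = 280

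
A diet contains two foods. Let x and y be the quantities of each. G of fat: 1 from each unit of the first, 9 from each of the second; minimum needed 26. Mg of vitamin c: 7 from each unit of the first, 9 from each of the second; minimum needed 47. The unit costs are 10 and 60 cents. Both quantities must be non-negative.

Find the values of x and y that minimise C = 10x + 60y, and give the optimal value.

x = 7/2, y = 5/2, minimum C = 185

Feasible corners and C = 10x + 60y:
  (0, 47/9) → C = 940/3
  (26, 0) → C = 260
  (7/2, 5/2) → C = 185
The feasible region is unbounded (it extends along (0, 1), (1, 0)), but C strictly increases along every unbounded feasible direction, so there is no improving ray and the minimum is attained at a vertex.

The binding constraints are x + 9y = 26 and 7x + 9y = 47.
Solving simultaneously gives x = 7/2, y = 5/2.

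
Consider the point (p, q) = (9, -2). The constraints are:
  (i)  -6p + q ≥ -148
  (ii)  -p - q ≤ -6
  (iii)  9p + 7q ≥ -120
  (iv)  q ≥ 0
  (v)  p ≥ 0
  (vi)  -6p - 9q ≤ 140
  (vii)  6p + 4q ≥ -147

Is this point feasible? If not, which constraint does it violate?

not feasible — violates (iv)

Constraint (iv): q = -2, which is not ≥ 0. All other constraints are satisfied.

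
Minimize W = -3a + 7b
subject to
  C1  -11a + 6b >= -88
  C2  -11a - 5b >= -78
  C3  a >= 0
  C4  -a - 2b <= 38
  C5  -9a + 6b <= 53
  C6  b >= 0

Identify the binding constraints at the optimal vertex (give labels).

C2 and C6

Vertices and W = -3a + 7b:
  (203/111, 1285/111) → W = 8386/111
  (78/11, 0) → W = -234/11
  (0, 53/6) → W = 371/6
  (0, 0) → W = 0

The minimum is at (78/11, 0). Substituting into each constraint, equality holds for C2 and C6; the remaining constraints have slack.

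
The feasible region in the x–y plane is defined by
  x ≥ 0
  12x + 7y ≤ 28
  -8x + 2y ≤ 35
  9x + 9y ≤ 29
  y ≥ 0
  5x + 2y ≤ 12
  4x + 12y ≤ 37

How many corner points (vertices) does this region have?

The feasible vertices (each the meet of two boundaries and inside every other half-plane) are:
  (0, 0)
  (0, 37/12)
  (49/45, 32/15)
  (7/3, 0)
  (5/24, 217/72)

5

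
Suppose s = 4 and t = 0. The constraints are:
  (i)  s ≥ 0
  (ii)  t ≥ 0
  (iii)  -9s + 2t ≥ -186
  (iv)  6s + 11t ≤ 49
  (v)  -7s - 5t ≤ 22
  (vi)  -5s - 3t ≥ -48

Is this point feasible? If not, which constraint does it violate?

(i): 4 ≥ 0 ✓
(ii): 0 ≥ 0 ✓
(iii): -36 ≥ -186 ✓
(iv): 24 ≤ 49 ✓
(v): -28 ≤ 22 ✓
(vi): -20 ≥ -48 ✓

feasible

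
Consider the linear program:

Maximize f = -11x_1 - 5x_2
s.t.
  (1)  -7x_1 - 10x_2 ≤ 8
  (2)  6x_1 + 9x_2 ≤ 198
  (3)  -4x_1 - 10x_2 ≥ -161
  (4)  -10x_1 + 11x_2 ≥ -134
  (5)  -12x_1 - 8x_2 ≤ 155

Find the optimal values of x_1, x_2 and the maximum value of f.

Extreme points and f = -11x_1 - 5x_2:
  (1252/177, -1018/177) → f = -2894/59
  (-743/32, 989/64) → f = 11401/64
  (1037/48, 179/24) → f = -4399/16
  (-129/4, 29) → f = 839/4

The optimum lies where -4x_1 - 10x_2 = -161 and -12x_1 - 8x_2 = 155.
Solving simultaneously gives x_1 = -129/4, x_2 = 29.

x_1 = -129/4, x_2 = 29, maximum f = 839/4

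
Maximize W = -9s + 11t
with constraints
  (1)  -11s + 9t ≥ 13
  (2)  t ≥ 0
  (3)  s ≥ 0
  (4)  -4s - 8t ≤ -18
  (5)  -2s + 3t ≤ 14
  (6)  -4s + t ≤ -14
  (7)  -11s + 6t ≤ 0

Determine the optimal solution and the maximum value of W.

s = 28/5, t = 42/5, maximum W = 42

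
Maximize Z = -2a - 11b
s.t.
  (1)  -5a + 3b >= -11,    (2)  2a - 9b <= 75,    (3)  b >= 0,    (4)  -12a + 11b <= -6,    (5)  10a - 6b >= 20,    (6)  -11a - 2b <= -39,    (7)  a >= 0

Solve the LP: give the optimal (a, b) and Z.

a = 139/43, b = 74/43, maximum Z = -1092/43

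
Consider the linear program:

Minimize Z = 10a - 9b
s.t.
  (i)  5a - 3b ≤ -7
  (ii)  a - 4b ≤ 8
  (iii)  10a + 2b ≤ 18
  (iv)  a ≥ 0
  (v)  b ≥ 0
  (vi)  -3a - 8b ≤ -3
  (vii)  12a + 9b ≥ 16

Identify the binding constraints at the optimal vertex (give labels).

Vertices and Z = 10a - 9b:
  (1, 4) → Z = -26
  (0, 7/3) → Z = -21
  (0, 9) → Z = -81

The minimum is at (0, 9). Substituting into each constraint, equality holds for (iii) and (iv); the remaining constraints have slack.

(iii) and (iv)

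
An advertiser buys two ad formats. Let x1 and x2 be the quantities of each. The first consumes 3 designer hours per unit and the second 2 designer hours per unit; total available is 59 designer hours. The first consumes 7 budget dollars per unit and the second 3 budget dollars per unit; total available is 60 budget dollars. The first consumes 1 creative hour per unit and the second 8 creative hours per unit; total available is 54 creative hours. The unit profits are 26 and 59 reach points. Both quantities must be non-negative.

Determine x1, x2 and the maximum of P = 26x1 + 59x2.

x1 = 6, x2 = 6, maximum P = 510

Corner points and P = 26x1 + 59x2:
  (0, 0) → P = 0
  (0, 27/4) → P = 1593/4
  (60/7, 0) → P = 1560/7
  (6, 6) → P = 510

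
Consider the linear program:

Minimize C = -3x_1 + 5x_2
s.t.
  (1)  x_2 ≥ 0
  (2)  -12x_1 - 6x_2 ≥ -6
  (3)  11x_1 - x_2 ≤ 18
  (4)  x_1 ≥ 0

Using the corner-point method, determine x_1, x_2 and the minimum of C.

x_1 = 1/2, x_2 = 0, minimum C = -3/2

Vertices and C = -3x_1 + 5x_2:
  (1/2, 0) → C = -3/2
  (0, 0) → C = 0
  (0, 1) → C = 5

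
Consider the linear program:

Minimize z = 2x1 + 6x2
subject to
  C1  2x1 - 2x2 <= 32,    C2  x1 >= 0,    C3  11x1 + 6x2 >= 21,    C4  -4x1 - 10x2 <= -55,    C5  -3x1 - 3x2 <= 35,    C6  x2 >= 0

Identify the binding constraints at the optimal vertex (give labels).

C4 and C6

Feasible corners and z = 2x1 + 6x2:
  (16, 0) → z = 32
  (0, 11/2) → z = 33
  (55/4, 0) → z = 55/2
The feasible region is unbounded (it extends along (0, 1), (1, 1)), but z strictly increases along every unbounded feasible direction, so there is no improving ray and the minimum is attained at a vertex.

The minimum is at (55/4, 0). Substituting into each constraint, equality holds for C4 and C6; the remaining constraints have slack.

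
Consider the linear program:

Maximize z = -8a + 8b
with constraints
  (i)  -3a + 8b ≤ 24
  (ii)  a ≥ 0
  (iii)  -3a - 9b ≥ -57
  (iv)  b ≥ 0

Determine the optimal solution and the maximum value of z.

Vertices and z = -8a + 8b:
  (0, 3) → z = 24
  (80/17, 81/17) → z = 8/17
  (0, 0) → z = 0
  (19, 0) → z = -152

a = 0, b = 3, maximum z = 24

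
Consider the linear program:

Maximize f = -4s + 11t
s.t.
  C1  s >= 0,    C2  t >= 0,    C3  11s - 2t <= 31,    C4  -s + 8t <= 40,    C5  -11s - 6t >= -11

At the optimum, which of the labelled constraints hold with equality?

C1 and C5

Vertices and f = -4s + 11t:
  (0, 0) → f = 0
  (0, 11/6) → f = 121/6
  (1, 0) → f = -4

The maximum is at (0, 11/6). Substituting into each constraint, equality holds for C1 and C5; the remaining constraints have slack.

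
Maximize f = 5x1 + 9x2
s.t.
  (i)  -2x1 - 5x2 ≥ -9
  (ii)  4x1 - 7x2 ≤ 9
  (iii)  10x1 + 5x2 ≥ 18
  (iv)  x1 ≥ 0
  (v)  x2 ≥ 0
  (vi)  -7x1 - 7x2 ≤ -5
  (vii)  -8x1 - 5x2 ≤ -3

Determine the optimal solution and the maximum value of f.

Vertices and f = 5x1 + 9x2:
  (54/17, 9/17) → f = 351/17
  (9/8, 27/20) → f = 711/40
  (9/4, 0) → f = 45/4
  (9/5, 0) → f = 9

The optimum lies where -2x1 - 5x2 = -9 and 4x1 - 7x2 = 9.
Solving simultaneously gives x1 = 54/17, x2 = 9/17.

x1 = 54/17, x2 = 9/17, maximum f = 351/17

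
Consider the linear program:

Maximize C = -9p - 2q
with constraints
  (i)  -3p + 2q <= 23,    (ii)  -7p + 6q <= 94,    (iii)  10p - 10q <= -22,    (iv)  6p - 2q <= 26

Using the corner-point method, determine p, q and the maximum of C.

Feasible corners and C = -9p - 2q:
  (25/2, 121/4) → C = -173
  (-93/5, -82/5) → C = 1001/5
  (172/11, 373/11) → C = -2294/11
  (38/5, 49/5) → C = -88

The binding constraints are -3p + 2q = 23 and 10p - 10q = -22.
Solving simultaneously gives p = -93/5, q = -82/5.

p = -93/5, q = -82/5, maximum C = 1001/5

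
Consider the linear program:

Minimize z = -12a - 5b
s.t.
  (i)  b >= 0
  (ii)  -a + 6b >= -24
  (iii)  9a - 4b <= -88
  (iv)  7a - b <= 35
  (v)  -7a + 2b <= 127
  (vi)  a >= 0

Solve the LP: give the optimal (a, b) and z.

a = 197/7, b = 162, minimum z = -8034/7

Feasible corners and z = -12a - 5b:
  (12, 49) → z = -389
  (0, 22) → z = -110
  (197/7, 162) → z = -8034/7
  (0, 127/2) → z = -635/2

The binding constraints are 7a - b = 35 and -7a + 2b = 127.
Solving simultaneously gives a = 197/7, b = 162.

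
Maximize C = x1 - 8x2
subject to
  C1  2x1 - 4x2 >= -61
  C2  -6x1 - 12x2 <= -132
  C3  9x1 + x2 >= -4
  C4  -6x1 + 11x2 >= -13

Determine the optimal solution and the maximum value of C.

x1 = 268/23, x2 = 119/23, maximum C = -684/23

The optimum lies where -6x1 - 12x2 = -132 and -6x1 + 11x2 = -13.
Solving simultaneously gives x1 = 268/23, x2 = 119/23.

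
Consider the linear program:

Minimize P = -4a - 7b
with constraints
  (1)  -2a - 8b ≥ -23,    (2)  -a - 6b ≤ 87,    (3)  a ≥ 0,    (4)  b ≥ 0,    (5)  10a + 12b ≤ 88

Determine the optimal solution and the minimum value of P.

a = 107/14, b = 27/28, minimum P = -1045/28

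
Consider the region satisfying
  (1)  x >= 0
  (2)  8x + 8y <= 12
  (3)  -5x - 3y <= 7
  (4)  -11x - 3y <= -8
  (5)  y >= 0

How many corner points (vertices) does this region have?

3

Pairwise boundary intersections that survive every other constraint:
  (7/16, 17/16)
  (3/2, 0)
  (8/11, 0)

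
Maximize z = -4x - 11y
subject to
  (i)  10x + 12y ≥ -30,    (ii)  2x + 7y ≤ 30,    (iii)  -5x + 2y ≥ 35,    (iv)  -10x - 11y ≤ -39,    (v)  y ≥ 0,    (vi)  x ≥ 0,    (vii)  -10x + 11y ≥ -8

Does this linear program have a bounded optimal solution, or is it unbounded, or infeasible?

The boundaries 2x + 7y = 30 and x = 0 meet at (0, 30/7), but that point violates -5x + 2y ≥ 35. Every candidate vertex is excluded by some other constraint, so the feasible region is empty.

infeasible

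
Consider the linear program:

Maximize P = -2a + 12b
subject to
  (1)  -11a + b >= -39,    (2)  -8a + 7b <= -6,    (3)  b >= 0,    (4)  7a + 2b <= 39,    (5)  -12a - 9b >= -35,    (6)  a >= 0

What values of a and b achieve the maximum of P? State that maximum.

Corner points and P = -2a + 12b:
  (3/4, 0) → P = -3/2
  (23/12, 4/3) → P = 73/6
  (35/12, 0) → P = -35/6

a = 23/12, b = 4/3, maximum P = 73/6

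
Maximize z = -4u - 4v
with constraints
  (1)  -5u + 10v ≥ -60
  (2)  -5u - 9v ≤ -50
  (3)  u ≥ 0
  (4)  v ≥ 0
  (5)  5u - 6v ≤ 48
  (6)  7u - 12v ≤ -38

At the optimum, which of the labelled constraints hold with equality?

Vertices and z = -4u - 4v:
  (0, 50/9) → z = -200/9
  (86/41, 180/41) → z = -1064/41
  (134/3, 263/9) → z = -2660/9
The feasible region is unbounded (it extends along (0, 1), (6, 5)), but z strictly decreases along every unbounded feasible direction, so there is no improving ray and the maximum is attained at a vertex.

The maximum is at (0, 50/9). Substituting into each constraint, equality holds for (2) and (3); the remaining constraints have slack.

(2) and (3)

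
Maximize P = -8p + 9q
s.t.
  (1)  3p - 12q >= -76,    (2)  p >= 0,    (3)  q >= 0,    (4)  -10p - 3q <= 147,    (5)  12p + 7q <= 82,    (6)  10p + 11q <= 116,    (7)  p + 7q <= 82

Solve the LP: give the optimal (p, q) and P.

p = 0, q = 19/3, maximum P = 57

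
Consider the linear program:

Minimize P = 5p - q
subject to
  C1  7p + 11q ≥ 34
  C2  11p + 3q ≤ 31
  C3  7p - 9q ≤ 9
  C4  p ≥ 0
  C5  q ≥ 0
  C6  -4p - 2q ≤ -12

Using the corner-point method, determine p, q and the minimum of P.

Feasible corners and P = 5p - q:
  (239/100, 157/100) → P = 519/50
  (32/15, 26/15) → P = 134/15
  (0, 31/3) → P = -31/3
  (0, 6) → P = -6

The optimum lies where 11p + 3q = 31 and p = 0.
Solving simultaneously gives p = 0, q = 31/3.

p = 0, q = 31/3, minimum P = -31/3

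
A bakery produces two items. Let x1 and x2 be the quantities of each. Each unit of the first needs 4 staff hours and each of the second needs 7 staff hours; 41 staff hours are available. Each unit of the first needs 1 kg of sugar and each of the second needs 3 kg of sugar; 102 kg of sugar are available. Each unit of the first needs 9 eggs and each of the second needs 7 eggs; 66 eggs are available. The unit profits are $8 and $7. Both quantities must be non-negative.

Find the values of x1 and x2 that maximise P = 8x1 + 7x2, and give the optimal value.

Vertices and P = 8x1 + 7x2:
  (0, 0) → P = 0
  (0, 41/7) → P = 41
  (22/3, 0) → P = 176/3
  (5, 3) → P = 61

x1 = 5, x2 = 3, maximum P = 61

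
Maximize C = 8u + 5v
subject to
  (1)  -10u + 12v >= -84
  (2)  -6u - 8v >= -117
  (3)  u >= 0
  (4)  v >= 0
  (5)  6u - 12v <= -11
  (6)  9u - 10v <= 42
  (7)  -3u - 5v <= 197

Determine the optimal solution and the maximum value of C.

Extreme points and C = 8u + 5v:
  (0, 117/8) → C = 585/8
  (329/30, 32/5) → C = 1796/15
  (0, 11/12) → C = 55/12

At the optimal vertex, -6u - 8v = -117 and 6u - 12v = -11.
Solving simultaneously gives u = 329/30, v = 32/5.

u = 329/30, v = 32/5, maximum C = 1796/15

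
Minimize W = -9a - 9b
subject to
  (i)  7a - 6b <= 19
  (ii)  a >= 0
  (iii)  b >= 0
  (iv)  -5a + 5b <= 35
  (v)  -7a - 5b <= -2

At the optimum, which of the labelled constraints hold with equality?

(i) and (iv)

Vertices and W = -9a - 9b:
  (19/7, 0) → W = -171/7
  (61, 68) → W = -1161
  (0, 7) → W = -63
  (0, 2/5) → W = -18/5
  (2/7, 0) → W = -18/7

The minimum is at (61, 68). Substituting into each constraint, equality holds for (i) and (iv); the remaining constraints have slack.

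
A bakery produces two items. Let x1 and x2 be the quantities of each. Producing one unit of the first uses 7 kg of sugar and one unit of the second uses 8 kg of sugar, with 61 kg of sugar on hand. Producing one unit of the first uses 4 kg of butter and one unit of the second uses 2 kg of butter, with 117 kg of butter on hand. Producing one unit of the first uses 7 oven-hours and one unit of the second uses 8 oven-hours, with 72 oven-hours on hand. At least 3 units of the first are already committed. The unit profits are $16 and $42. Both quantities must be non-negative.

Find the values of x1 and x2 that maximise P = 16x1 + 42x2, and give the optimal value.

Feasible corners and P = 16x1 + 42x2:
  (61/7, 0) → P = 976/7
  (3, 0) → P = 48
  (3, 5) → P = 258

The binding constraints are 7x1 + 8x2 = 61 and x1 = 3.
Solving simultaneously gives x1 = 3, x2 = 5.

x1 = 3, x2 = 5, maximum P = 258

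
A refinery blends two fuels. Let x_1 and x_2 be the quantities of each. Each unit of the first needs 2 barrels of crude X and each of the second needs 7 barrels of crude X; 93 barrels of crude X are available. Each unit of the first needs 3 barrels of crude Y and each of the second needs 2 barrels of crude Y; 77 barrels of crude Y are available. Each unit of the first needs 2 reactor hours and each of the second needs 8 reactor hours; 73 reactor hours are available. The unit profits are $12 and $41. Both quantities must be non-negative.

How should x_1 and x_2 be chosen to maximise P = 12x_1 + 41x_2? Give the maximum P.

Corner points and P = 12x_1 + 41x_2:
  (0, 0) → P = 0
  (0, 73/8) → P = 2993/8
  (77/3, 0) → P = 308
  (47/2, 13/4) → P = 1661/4

x_1 = 47/2, x_2 = 13/4, maximum P = 1661/4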